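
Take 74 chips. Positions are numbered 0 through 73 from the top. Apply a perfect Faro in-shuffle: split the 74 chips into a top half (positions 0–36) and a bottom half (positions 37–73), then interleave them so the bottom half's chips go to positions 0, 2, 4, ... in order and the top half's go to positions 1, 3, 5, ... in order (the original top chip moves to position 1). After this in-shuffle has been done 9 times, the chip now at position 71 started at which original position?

Work backwards from position 71, undoing one in-shuffle at a time:
71 ← 35 ← 17 ← 8 ← 41 ← 20 ← 47 ← 23 ← 11 ← 5
So the chip now at position 71 started at position 5.

5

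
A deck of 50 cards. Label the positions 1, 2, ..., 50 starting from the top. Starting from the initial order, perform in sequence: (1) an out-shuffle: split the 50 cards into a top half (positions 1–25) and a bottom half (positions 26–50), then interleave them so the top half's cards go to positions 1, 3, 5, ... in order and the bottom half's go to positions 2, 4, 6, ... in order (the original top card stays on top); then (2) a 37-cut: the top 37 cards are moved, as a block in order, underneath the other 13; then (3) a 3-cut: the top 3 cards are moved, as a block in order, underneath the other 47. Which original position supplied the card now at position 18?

29

Undo the operations in reverse order, starting from position 18:
  undo op 3 (cut 3): 18 ← 21
  undo op 2 (cut 37): 21 ← 8
  undo op 1 (out-shuffle, from bottom half): 8 ← 29
So the card at position 18 came from original position 29.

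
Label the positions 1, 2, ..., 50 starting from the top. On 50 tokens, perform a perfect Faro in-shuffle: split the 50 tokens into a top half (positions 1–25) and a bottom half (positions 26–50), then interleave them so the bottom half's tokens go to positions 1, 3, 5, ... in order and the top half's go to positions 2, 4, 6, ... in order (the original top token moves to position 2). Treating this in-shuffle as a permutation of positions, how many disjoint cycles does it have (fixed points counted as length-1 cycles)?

Trace each unvisited position around until it returns:
(1 2 4 8 16 32 13 26) (3 6 12 24 48 45 39 27) (5 10 20 40 29 7 14 28) (9 18 36 21 42 33 15 30) (11 22 44 37 23 46 41 31) (17 34) (19 38 25 50 49 47 43 35)
7 cycles in total.

7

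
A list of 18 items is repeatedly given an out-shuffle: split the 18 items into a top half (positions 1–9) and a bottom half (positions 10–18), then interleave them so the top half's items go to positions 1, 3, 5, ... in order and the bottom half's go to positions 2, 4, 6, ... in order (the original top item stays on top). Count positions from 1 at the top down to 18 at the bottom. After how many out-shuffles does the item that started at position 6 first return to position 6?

Follow position 6 under repeated out-shuffles:
6 → 11 → 4 → 7 → 13 → 8 → 15 → 12 → 6
It first returns after 8 out-shuffles.

8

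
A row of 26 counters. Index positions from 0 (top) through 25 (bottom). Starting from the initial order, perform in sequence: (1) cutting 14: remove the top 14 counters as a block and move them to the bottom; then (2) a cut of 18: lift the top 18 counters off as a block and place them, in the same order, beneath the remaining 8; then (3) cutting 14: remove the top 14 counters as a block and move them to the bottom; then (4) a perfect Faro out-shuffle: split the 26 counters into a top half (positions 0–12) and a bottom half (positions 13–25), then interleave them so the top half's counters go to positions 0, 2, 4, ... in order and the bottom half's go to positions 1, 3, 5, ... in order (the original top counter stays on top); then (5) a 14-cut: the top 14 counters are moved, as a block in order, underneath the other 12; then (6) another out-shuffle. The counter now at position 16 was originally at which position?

Undo the operations in reverse order, starting from position 16:
  undo op 6 (out-shuffle, from top half): 16 ← 8
  undo op 5 (cut 14): 8 ← 22
  undo op 4 (out-shuffle, from top half): 22 ← 11
  undo op 3 (cut 14): 11 ← 25
  undo op 2 (cut 18): 25 ← 17
  undo op 1 (cut 14): 17 ← 5
So the counter at position 16 came from original position 5.

5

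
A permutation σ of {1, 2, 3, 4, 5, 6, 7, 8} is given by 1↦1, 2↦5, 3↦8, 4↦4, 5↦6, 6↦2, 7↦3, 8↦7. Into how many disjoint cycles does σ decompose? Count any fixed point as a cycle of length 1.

4

Cycle decomposition: (1) (2 5 6) (3 8 7) (4).
4 cycles.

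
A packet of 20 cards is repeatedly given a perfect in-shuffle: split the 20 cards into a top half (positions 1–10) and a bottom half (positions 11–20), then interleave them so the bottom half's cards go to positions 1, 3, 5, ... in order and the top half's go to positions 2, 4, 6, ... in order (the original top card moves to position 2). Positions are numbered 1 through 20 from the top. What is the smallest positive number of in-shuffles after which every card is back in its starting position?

The in-shuffle permutes the 20 positions with cycle lengths [2, 3, 3, 6, 6].
Every card is home exactly when every cycle has completed a whole number of laps, i.e. after lcm(2, 3, 6) = 6 in-shuffles.

6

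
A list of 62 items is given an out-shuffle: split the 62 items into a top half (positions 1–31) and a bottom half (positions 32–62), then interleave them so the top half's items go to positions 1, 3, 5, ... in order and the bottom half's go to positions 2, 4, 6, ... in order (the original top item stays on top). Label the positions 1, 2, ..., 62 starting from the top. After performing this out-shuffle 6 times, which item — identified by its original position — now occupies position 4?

2

Work backwards from position 4, undoing one out-shuffle at a time:
4 ← 33 ← 17 ← 9 ← 5 ← 3 ← 2
So the item now at position 4 started at position 2.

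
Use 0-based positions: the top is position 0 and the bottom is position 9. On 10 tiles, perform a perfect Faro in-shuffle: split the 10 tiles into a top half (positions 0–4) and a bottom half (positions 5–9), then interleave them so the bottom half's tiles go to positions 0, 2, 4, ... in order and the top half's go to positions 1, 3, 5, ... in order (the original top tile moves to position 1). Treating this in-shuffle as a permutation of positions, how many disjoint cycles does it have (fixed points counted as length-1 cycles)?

1

Trace each unvisited position around until it returns:
(0 1 3 7 4 9 8 6 2 5)
1 cycle in total.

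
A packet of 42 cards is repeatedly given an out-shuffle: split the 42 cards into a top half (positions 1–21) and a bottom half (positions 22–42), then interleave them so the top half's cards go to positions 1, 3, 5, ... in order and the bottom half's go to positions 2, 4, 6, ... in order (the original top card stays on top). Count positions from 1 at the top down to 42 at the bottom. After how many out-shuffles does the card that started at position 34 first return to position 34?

20

Follow position 34 under repeated out-shuffles:
34 → 26 → 10 → 19 → 37 → 32 → 22 → 2 → 3 → 5 → 9 → 17 → 33 → 24 → 6 → 11 → 21 → 41 → 40 → 38 → 34
It first returns after 20 out-shuffles.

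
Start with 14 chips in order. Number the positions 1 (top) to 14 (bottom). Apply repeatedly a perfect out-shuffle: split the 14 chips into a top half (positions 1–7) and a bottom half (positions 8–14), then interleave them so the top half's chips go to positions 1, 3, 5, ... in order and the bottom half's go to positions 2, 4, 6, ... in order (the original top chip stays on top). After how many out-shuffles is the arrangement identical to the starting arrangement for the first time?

The out-shuffle permutes the 14 positions with cycle lengths [1, 1, 12].
Every chip is home exactly when every cycle has completed a whole number of laps, i.e. after lcm(1, 12) = 12 out-shuffles.

12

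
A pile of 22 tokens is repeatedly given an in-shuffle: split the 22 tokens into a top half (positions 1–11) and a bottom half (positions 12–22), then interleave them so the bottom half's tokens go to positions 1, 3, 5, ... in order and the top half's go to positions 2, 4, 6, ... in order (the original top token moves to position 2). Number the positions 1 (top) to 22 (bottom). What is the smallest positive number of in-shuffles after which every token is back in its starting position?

11

The in-shuffle permutes the 22 positions with cycle lengths [11, 11].
Every token is home exactly when every cycle has completed a whole number of laps, i.e. after lcm(11) = 11 in-shuffles.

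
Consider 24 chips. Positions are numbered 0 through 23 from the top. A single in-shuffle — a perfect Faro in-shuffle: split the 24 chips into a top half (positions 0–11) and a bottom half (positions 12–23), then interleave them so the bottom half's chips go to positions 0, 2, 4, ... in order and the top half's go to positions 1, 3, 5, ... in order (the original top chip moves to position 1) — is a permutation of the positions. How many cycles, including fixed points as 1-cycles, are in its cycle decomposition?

2

Trace each unvisited position around until it returns:
(0 1 3 7 15 6 ... len 20) (4 9 19 14)
2 cycles in total.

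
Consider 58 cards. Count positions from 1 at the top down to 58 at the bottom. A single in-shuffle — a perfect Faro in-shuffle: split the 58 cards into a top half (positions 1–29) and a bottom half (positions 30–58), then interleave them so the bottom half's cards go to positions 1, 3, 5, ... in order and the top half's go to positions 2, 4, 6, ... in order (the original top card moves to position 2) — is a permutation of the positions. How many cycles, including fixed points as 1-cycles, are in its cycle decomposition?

1

Trace each unvisited position around until it returns:
(1 2 4 8 16 32 ... len 58)
1 cycle in total.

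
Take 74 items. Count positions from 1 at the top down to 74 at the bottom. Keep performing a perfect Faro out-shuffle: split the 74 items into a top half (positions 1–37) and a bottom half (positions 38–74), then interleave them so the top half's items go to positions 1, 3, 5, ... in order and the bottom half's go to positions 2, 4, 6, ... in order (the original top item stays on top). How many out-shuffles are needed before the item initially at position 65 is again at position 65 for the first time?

9

Follow position 65 under repeated out-shuffles:
65 → 56 → 38 → 2 → 3 → 5 → 9 → 17 → 33 → 65
It first returns after 9 out-shuffles.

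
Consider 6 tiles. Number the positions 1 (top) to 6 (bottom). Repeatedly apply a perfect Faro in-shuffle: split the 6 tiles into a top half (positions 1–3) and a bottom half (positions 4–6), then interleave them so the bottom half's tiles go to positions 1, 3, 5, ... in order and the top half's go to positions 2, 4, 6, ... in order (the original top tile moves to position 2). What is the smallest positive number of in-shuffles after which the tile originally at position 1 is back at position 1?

3

Follow position 1 under repeated in-shuffles:
1 → 2 → 4 → 1
It first returns after 3 in-shuffles.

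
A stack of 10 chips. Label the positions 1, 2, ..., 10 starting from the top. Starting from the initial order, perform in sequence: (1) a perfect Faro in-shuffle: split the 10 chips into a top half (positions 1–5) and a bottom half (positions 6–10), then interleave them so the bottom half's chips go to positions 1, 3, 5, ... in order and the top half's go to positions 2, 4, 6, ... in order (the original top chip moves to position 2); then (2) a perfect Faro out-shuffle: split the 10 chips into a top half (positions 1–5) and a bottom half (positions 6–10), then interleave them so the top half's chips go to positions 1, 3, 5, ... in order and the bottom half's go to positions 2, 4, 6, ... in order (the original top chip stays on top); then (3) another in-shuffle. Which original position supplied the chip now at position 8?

Undo the operations in reverse order, starting from position 8:
  undo op 3 (in-shuffle, from top half): 8 ← 4
  undo op 2 (out-shuffle, from bottom half): 4 ← 7
  undo op 1 (in-shuffle, from bottom half): 7 ← 9
So the chip at position 8 came from original position 9.

9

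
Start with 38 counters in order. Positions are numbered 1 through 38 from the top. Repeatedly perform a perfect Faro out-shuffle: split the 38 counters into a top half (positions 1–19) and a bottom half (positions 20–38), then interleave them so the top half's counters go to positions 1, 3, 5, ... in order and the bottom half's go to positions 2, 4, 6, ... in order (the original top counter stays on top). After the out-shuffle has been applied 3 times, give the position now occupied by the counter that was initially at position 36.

22

Track the counter's position through each out-shuffle:
36 → 34 → 30 → 22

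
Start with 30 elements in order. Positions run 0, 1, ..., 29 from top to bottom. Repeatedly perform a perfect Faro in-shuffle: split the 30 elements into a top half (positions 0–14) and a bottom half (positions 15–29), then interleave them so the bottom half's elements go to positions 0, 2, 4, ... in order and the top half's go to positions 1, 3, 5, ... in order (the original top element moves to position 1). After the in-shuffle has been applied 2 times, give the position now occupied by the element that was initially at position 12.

Track the element's position through each in-shuffle:
12 → 25 → 20

20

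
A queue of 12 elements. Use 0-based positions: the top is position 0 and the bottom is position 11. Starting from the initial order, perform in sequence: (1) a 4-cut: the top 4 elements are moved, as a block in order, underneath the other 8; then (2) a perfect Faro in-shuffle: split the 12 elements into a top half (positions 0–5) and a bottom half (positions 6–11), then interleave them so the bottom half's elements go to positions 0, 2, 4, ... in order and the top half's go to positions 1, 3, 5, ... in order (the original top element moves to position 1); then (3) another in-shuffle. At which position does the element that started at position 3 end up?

Track the element from position 3 forward through each operation:
  after op 1 (cut 4): 3 → 11
  after op 2 (in-shuffle): 11 → 10
  after op 3 (in-shuffle): 10 → 8

8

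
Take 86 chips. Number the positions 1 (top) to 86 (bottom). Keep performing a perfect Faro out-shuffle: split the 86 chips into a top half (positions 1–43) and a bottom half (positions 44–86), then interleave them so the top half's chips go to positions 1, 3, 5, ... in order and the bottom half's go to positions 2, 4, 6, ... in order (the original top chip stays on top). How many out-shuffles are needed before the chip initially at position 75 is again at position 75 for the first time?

Follow position 75 under repeated out-shuffles:
75 → 64 → 42 → 83 → 80 → 74 → 62 → 38 → 75
It first returns after 8 out-shuffles.

8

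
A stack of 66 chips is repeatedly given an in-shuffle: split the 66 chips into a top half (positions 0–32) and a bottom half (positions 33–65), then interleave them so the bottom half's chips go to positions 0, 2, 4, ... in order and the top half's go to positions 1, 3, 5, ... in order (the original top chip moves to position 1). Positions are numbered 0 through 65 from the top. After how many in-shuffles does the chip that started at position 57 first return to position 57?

66

Follow position 57 under repeated in-shuffles:
57 → 48 → 30 → 61 → 56 → 46 → 26 → 53 → ... → 57 (length 66)
It first returns after 66 in-shuffles.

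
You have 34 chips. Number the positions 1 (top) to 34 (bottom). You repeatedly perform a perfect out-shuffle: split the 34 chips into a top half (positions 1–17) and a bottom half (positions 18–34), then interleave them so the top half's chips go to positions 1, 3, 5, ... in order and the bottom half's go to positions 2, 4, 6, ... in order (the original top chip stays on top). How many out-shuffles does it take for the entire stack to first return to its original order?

The out-shuffle permutes the 34 positions with cycle lengths [1, 1, 2, 10, 10, 10].
Every chip is home exactly when every cycle has completed a whole number of laps, i.e. after lcm(1, 2, 10) = 10 out-shuffles.

10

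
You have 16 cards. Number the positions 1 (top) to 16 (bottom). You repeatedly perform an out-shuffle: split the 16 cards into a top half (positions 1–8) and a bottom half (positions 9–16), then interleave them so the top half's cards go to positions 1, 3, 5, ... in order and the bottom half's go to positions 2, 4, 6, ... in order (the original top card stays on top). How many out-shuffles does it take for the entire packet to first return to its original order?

4

The out-shuffle permutes the 16 positions with cycle lengths [1, 1, 2, 4, 4, 4].
Every card is home exactly when every cycle has completed a whole number of laps, i.e. after lcm(1, 2, 4) = 4 out-shuffles.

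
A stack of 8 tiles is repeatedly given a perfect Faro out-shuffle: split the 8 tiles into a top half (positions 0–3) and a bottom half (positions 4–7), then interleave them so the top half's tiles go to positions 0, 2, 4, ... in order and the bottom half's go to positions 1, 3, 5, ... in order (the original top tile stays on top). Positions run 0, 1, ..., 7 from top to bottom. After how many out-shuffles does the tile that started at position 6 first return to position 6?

Follow position 6 under repeated out-shuffles:
6 → 5 → 3 → 6
It first returns after 3 out-shuffles.

3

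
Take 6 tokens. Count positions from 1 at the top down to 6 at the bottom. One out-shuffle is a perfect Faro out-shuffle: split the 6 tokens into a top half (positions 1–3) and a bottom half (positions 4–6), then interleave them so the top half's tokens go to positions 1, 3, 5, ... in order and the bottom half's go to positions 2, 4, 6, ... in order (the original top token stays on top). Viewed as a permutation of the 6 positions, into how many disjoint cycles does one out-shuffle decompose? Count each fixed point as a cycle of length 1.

Trace each unvisited position around until it returns:
(1) (2 3 5 4) (6)
3 cycles in total.

3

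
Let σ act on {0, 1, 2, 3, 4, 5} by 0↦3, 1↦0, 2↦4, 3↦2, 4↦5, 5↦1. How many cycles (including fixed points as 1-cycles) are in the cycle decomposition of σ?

Cycle decomposition: (0 3 2 4 5 1).
1 cycle.

1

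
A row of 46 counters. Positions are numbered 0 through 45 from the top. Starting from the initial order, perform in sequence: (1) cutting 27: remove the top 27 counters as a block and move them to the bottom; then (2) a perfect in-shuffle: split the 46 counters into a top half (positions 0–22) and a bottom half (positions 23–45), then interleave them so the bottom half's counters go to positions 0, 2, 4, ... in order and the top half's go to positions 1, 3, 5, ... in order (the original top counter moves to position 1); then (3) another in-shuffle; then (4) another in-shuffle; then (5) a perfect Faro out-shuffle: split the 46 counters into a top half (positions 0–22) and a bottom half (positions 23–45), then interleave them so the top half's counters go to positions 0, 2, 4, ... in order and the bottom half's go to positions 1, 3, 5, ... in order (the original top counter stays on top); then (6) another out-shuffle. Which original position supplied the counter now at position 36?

Undo the operations in reverse order, starting from position 36:
  undo op 6 (out-shuffle, from top half): 36 ← 18
  undo op 5 (out-shuffle, from top half): 18 ← 9
  undo op 4 (in-shuffle, from top half): 9 ← 4
  undo op 3 (in-shuffle, from bottom half): 4 ← 25
  undo op 2 (in-shuffle, from top half): 25 ← 12
  undo op 1 (cut 27): 12 ← 39
So the counter at position 36 came from original position 39.

39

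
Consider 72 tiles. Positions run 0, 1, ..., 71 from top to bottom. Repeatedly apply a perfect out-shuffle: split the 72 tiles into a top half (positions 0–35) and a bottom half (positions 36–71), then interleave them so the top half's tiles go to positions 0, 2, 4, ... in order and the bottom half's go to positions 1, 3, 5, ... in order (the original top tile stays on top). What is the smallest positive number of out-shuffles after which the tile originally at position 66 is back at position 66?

Follow position 66 under repeated out-shuffles:
66 → 61 → 51 → 31 → 62 → 53 → 35 → 70 → ... → 66 (length 35)
It first returns after 35 out-shuffles.

35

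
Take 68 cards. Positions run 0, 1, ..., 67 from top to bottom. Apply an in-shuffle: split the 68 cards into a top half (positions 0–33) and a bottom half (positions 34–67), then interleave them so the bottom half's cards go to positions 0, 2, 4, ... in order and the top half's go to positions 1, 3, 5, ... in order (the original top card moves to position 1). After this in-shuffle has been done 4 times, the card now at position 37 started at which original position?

Work backwards from position 37, undoing one in-shuffle at a time:
37 ← 18 ← 43 ← 21 ← 10
So the card now at position 37 started at position 10.

10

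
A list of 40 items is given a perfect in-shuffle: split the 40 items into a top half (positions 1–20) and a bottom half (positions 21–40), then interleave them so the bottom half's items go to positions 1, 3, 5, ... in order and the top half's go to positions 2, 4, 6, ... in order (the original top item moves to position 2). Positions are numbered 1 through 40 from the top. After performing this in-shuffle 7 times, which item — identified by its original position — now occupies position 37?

32

Work backwards from position 37, undoing one in-shuffle at a time:
37 ← 39 ← 40 ← 20 ← 10 ← 5 ← 23 ← 32
So the item now at position 37 started at position 32.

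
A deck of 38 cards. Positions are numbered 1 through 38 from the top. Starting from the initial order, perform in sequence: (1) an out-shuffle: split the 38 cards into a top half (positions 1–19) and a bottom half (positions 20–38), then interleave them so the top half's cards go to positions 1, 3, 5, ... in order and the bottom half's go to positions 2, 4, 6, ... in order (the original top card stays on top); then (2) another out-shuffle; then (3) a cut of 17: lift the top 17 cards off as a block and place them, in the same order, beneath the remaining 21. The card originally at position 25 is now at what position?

6

Track the card from position 25 forward through each operation:
  after op 1 (out-shuffle): 25 → 12
  after op 2 (out-shuffle): 12 → 23
  after op 3 (cut 17): 23 → 6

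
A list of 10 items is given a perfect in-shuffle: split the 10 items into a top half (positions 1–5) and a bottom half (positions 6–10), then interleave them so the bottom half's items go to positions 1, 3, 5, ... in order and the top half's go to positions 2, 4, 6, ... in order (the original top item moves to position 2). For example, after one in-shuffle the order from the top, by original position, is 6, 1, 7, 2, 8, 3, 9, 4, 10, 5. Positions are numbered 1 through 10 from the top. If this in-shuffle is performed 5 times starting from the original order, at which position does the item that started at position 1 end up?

10

Track the item's position through each in-shuffle:
1 → 2 → 4 → 8 → 5 → 10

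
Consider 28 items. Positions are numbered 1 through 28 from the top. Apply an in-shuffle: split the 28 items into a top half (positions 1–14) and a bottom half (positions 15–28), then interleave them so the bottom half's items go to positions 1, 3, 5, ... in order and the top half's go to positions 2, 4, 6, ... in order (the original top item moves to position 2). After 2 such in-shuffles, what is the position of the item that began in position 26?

Track the item's position through each in-shuffle:
26 → 23 → 17

17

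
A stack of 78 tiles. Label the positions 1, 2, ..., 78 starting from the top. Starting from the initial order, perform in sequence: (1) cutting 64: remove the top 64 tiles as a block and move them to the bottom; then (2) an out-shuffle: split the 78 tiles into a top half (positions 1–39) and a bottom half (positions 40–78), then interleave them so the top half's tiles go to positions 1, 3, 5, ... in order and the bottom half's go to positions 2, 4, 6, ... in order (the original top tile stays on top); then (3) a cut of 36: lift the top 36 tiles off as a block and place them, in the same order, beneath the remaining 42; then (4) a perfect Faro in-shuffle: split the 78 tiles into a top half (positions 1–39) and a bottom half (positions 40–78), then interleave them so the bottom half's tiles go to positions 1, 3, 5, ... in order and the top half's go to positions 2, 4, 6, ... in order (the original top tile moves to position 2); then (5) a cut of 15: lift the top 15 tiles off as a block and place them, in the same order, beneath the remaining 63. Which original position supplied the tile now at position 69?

Undo the operations in reverse order, starting from position 69:
  undo op 5 (cut 15): 69 ← 6
  undo op 4 (in-shuffle, from top half): 6 ← 3
  undo op 3 (cut 36): 3 ← 39
  undo op 2 (out-shuffle, from top half): 39 ← 20
  undo op 1 (cut 64): 20 ← 6
So the tile at position 69 came from original position 6.

6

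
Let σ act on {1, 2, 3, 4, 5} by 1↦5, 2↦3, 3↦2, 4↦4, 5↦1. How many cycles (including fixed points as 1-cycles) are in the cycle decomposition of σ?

3

Cycle decomposition: (1 5) (2 3) (4).
3 cycles.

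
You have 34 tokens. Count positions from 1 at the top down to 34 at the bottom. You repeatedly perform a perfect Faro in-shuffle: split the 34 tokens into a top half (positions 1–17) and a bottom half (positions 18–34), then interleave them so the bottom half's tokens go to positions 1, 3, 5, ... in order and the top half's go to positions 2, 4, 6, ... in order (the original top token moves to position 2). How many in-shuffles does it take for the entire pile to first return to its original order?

The in-shuffle permutes the 34 positions with cycle lengths [3, 3, 4, 12, 12].
Every token is home exactly when every cycle has completed a whole number of laps, i.e. after lcm(3, 4, 12) = 12 in-shuffles.

12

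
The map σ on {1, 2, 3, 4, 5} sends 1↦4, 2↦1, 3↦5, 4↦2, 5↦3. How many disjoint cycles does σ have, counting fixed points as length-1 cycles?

Cycle decomposition: (1 4 2) (3 5).
2 cycles.

2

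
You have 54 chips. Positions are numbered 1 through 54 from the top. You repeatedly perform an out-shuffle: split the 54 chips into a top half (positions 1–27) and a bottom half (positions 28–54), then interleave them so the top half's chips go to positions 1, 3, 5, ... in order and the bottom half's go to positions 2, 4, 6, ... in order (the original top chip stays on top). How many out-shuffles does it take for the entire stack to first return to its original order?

The out-shuffle permutes the 54 positions with cycle lengths [1, 1, 52].
Every chip is home exactly when every cycle has completed a whole number of laps, i.e. after lcm(1, 52) = 52 out-shuffles.

52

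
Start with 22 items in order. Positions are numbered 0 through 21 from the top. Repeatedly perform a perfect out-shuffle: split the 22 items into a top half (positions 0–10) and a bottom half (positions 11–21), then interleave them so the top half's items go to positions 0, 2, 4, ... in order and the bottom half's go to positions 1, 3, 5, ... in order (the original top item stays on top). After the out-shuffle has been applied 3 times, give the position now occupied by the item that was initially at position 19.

5

Track the item's position through each out-shuffle:
19 → 17 → 13 → 5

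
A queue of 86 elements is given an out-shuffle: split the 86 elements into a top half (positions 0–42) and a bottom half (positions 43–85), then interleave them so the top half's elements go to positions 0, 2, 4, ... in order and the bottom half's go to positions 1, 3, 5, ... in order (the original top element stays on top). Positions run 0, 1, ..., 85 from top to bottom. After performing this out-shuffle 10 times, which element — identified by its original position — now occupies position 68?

Work backwards from position 68, undoing one out-shuffle at a time:
68 ← 34 ← 17 ← 51 ← 68 ← 34 ← 17 ← 51 ← 68 ← 34 ← 17
So the element now at position 68 started at position 17.

17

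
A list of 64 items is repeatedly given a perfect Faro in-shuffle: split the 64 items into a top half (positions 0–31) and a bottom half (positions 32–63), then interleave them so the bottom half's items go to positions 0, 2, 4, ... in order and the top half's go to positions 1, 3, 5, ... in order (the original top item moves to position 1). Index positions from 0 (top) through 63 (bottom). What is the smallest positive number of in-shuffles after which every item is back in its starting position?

12

The in-shuffle permutes the 64 positions with cycle lengths [4, 12, 12, 12, 12, 12].
Every item is home exactly when every cycle has completed a whole number of laps, i.e. after lcm(4, 12) = 12 in-shuffles.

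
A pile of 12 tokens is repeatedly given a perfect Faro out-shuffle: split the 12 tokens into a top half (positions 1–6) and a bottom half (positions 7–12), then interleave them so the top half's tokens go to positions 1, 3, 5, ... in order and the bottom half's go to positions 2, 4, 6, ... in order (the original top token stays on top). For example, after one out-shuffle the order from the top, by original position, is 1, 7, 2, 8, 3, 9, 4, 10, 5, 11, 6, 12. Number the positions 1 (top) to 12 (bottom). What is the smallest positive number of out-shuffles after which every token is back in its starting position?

The out-shuffle permutes the 12 positions with cycle lengths [1, 1, 10].
Every token is home exactly when every cycle has completed a whole number of laps, i.e. after lcm(1, 10) = 10 out-shuffles.

10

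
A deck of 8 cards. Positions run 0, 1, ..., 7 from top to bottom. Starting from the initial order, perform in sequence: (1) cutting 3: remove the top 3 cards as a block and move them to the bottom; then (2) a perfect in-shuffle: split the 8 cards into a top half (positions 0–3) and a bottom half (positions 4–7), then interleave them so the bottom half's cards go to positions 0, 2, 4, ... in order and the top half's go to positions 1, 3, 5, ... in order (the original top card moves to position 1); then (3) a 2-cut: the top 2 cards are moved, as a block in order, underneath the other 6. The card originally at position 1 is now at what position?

2

Track the card from position 1 forward through each operation:
  after op 1 (cut 3): 1 → 6
  after op 2 (in-shuffle): 6 → 4
  after op 3 (cut 2): 4 → 2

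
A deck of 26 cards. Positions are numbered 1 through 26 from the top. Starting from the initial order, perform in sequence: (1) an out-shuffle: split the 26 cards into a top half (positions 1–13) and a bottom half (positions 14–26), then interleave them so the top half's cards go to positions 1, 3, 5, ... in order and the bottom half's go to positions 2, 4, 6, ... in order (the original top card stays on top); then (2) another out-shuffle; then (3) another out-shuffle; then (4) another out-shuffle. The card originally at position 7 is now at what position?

22

Track the card from position 7 forward through each operation:
  after op 1 (out-shuffle): 7 → 13
  after op 2 (out-shuffle): 13 → 25
  after op 3 (out-shuffle): 25 → 24
  after op 4 (out-shuffle): 24 → 22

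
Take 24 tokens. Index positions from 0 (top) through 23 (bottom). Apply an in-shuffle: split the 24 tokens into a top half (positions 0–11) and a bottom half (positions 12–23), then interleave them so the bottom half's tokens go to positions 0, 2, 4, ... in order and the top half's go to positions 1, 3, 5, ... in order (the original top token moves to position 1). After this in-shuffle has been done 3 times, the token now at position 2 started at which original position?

Work backwards from position 2, undoing one in-shuffle at a time:
2 ← 13 ← 6 ← 15
So the token now at position 2 started at position 15.

15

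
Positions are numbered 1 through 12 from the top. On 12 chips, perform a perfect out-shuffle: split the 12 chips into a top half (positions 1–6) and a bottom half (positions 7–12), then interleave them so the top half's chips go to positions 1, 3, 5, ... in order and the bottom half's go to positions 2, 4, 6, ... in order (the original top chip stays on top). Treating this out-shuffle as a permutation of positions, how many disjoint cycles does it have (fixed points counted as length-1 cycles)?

Trace each unvisited position around until it returns:
(1) (2 3 5 9 6 11 10 8 4 7) (12)
3 cycles in total.

3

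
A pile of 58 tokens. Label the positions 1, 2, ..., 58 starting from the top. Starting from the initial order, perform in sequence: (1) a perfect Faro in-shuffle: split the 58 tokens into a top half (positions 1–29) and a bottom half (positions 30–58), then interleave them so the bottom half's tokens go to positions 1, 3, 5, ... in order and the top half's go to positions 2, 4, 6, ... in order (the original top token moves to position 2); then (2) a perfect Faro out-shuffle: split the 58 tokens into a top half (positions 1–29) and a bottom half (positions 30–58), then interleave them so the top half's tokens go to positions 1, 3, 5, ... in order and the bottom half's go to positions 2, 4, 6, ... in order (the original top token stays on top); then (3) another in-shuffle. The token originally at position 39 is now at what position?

Track the token from position 39 forward through each operation:
  after op 1 (in-shuffle): 39 → 19
  after op 2 (out-shuffle): 19 → 37
  after op 3 (in-shuffle): 37 → 15

15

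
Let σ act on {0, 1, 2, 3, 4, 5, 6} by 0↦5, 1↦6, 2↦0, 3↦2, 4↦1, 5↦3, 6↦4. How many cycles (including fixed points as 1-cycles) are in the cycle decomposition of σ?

2

Cycle decomposition: (0 5 3 2) (1 6 4).
2 cycles.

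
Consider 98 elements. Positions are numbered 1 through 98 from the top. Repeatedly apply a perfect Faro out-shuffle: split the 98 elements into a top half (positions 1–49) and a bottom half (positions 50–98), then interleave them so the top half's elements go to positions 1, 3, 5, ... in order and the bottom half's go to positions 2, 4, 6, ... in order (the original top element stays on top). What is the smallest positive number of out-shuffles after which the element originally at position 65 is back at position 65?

48

Follow position 65 under repeated out-shuffles:
65 → 32 → 63 → 28 → 55 → 12 → 23 → 45 → ... → 65 (length 48)
It first returns after 48 out-shuffles.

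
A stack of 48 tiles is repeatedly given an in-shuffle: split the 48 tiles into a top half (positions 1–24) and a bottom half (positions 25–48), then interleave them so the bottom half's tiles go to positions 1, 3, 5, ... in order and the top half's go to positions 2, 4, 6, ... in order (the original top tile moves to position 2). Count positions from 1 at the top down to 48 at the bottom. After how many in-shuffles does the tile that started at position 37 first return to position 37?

Follow position 37 under repeated in-shuffles:
37 → 25 → 1 → 2 → 4 → 8 → 16 → 32 → ... → 37 (length 21)
It first returns after 21 in-shuffles.

21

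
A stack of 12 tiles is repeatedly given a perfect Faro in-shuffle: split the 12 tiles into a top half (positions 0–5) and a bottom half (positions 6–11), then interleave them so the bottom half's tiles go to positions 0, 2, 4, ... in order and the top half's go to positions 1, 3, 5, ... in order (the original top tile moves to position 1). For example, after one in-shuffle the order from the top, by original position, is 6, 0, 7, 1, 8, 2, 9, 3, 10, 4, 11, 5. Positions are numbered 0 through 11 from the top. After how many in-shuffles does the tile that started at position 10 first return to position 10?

12

Follow position 10 under repeated in-shuffles:
10 → 8 → 4 → 9 → 6 → 0 → 1 → 3 → 7 → 2 → 5 → 11 → 10
It first returns after 12 in-shuffles.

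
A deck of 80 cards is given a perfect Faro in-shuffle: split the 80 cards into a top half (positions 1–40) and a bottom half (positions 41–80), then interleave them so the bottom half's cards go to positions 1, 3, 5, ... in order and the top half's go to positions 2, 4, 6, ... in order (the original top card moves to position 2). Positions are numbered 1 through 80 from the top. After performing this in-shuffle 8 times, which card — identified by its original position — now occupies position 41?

Work backwards from position 41, undoing one in-shuffle at a time:
41 ← 61 ← 71 ← 76 ← 38 ← 19 ← 50 ← 25 ← 53
So the card now at position 41 started at position 53.

53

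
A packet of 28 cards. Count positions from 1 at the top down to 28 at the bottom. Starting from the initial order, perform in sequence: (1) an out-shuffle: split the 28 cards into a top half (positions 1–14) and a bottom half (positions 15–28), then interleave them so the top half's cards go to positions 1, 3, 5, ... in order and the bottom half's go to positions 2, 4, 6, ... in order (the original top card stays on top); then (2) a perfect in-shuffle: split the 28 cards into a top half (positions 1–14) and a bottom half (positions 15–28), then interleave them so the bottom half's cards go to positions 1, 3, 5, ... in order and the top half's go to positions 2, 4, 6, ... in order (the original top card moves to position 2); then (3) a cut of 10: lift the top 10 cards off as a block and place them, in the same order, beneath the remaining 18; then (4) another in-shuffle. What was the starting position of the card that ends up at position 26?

27

Undo the operations in reverse order, starting from position 26:
  undo op 4 (in-shuffle, from top half): 26 ← 13
  undo op 3 (cut 10): 13 ← 23
  undo op 2 (in-shuffle, from bottom half): 23 ← 26
  undo op 1 (out-shuffle, from bottom half): 26 ← 27
So the card at position 26 came from original position 27.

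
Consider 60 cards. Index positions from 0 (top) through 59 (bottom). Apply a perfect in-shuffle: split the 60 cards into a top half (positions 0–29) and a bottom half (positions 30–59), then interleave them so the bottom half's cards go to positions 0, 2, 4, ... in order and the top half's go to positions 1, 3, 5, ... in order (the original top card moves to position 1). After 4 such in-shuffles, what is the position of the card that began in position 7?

5

Track the card's position through each in-shuffle:
7 → 15 → 31 → 2 → 5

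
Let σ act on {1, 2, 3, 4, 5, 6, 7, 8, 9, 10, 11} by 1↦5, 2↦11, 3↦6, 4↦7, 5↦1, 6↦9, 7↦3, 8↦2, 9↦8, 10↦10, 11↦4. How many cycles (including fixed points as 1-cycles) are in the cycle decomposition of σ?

3

Cycle decomposition: (1 5) (2 11 4 7 3 6 9 8) (10).
3 cycles.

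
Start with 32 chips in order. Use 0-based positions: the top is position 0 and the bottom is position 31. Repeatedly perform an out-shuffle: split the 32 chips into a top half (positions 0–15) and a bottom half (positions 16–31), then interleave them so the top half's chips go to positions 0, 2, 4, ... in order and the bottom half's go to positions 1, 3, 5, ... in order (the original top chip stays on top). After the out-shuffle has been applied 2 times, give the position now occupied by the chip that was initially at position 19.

14

Track the chip's position through each out-shuffle:
19 → 7 → 14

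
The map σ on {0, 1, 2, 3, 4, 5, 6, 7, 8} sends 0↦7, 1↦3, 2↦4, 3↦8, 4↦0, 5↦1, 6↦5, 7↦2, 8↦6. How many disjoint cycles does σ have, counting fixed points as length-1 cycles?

2

Cycle decomposition: (0 7 2 4) (1 3 8 6 5).
2 cycles.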